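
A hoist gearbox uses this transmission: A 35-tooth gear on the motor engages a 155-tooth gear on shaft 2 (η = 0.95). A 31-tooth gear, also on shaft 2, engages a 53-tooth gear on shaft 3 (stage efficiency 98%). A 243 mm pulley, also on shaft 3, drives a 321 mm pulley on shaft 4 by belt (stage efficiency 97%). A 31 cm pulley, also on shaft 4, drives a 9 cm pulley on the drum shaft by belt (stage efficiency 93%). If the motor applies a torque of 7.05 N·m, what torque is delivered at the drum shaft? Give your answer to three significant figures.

17.2 N·m

gear mesh 155/35 = 4.4286 → τ = 7.05·4.4286·0.95 = 29.66 N·m
gear mesh 53/31 = 1.7097 → τ = 29.66·1.7097·0.98 = 49.695 N·m
belt 321/243 = 1.321 → τ = 49.695·1.321·0.97 = 63.678 N·m
belt 9/31 = 0.29032 → τ = 63.678·0.29032·0.93 = 17.193 N·m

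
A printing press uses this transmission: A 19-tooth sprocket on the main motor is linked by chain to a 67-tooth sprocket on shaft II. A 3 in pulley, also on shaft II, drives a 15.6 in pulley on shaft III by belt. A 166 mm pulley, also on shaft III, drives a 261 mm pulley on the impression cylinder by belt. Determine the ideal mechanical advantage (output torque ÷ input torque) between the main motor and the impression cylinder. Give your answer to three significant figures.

28.8

Each stage contributes driven/driver: chain 67/19 = 3.5263, belt 15.6/3 = 5.2, belt 261/166 = 1.5723.
Overall: 3.5263 × 5.2 × 1.5723 = 28.831.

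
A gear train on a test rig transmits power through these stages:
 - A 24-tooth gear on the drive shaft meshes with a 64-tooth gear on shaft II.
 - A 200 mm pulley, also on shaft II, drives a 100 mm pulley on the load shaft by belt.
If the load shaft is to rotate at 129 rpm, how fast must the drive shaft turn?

Overall ratio R = 2.6667 × 0.5 = 1.3333.
Required input speed = output speed × R = 129 × 1.3333 = 172 rpm.

172 rpm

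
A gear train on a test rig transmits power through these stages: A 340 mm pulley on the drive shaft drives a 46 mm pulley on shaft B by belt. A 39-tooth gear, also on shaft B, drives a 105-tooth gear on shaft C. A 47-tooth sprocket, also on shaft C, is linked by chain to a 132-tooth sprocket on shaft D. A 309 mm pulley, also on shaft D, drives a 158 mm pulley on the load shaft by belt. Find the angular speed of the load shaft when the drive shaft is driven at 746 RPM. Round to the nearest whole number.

1426 RPM

Belt: ratio = 46/340 = 0.13529, so shaft B turns at 746 / 0.13529 = 5513.9 RPM.
Gear mesh: ratio = 105/39 = 2.6923, so shaft C turns at 5513.9 / 2.6923 = 2048 RPM.
Chain: ratio = 132/47 = 2.8085, so shaft D turns at 2048 / 2.8085 = 729.22 RPM.
Belt: ratio = 158/309 = 0.51133, so the load shaft turns at 729.22 / 0.51133 = 1426.1 RPM.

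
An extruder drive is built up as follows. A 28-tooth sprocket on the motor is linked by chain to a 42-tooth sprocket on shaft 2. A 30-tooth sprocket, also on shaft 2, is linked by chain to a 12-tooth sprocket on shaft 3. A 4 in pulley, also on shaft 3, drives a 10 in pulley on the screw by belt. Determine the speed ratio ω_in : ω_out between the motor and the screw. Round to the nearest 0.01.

Each stage contributes driven/driver: chain 42/28 = 1.5, chain 12/30 = 0.4, belt 10/4 = 2.5.
Overall: 1.5 × 0.4 × 2.5 = 1.5.

1.50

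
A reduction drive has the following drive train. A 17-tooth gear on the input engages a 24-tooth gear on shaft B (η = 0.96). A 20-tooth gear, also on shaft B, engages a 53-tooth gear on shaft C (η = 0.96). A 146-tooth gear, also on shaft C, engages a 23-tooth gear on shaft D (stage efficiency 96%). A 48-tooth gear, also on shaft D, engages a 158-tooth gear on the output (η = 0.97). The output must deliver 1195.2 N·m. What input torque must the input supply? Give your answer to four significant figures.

Overall ratio R = 1.4118 × 2.65 × 0.15753 × 3.2917 = 1.94; overall efficiency η = 0.96 × 0.96 × 0.96 × 0.97 = 0.8582.
Input torque = output torque / (R × η) = 1195.2 / (1.94 × 0.8582) = 717.89 N·m.

717.9 N·m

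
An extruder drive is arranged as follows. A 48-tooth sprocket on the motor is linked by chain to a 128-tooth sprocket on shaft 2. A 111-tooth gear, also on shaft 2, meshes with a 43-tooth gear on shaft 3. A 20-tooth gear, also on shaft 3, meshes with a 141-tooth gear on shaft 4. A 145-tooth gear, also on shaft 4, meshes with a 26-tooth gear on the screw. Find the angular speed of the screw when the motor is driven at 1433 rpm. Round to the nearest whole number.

the motor → shaft 2 (chain, 128/48): 1433 ÷ 2.6667 = 537.38 rpm
shaft 2 → shaft 3 (gear mesh, 43/111): 537.38 ÷ 0.38739 = 1387.2 rpm
shaft 3 → shaft 4 (gear mesh, 141/20): 1387.2 ÷ 7.05 = 196.76 rpm
shaft 4 → the screw (gear mesh, 26/145): 196.76 ÷ 0.17931 = 1097.3 rpm

1097 rpm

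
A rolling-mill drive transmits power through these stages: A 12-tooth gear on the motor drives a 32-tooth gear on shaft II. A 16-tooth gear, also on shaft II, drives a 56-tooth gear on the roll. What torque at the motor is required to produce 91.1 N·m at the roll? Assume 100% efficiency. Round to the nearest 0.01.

9.76 N·m

Overall ratio R = 2.6667 × 3.5 = 9.3333.
Input torque = output torque / R = 91.1 / 9.3333 = 9.7607 N·m.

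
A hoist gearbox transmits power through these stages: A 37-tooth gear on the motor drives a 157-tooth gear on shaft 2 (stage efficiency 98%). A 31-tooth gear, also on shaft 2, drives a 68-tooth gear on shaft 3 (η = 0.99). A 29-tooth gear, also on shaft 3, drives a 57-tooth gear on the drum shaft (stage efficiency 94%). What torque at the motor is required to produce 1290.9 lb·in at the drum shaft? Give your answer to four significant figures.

Overall ratio R = 4.2432 × 2.1935 × 1.9655 = 18.295; overall efficiency η = 0.98 × 0.99 × 0.94 = 0.9120.
Input torque = output torque / (R × η) = 1290.9 / (18.295 × 0.9120) = 77.372 lb·in.

77.37 lb·in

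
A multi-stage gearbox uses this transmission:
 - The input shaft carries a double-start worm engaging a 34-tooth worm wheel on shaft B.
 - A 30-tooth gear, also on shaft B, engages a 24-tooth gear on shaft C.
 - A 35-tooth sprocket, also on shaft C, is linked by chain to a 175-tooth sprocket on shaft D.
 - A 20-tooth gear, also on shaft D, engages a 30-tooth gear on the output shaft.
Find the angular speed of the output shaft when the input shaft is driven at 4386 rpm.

43 rpm

Worm: ratio = 34/2 = 17, so shaft B turns at 4386 / 17 = 258 rpm.
Gear mesh: ratio = 24/30 = 0.8, so shaft C turns at 258 / 0.8 = 322.5 rpm.
Chain: ratio = 175/35 = 5, so shaft D turns at 322.5 / 5 = 64.5 rpm.
Gear mesh: ratio = 30/20 = 1.5, so the output shaft turns at 64.5 / 1.5 = 43 rpm.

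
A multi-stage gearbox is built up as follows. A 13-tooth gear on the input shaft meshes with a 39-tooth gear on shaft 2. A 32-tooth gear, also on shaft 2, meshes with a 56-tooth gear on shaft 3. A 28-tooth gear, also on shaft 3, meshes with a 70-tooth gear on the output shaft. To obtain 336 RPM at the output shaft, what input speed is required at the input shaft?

4410 RPM

Overall ratio R = 3 × 1.75 × 2.5 = 13.125.
Required input speed = output speed × R = 336 × 13.125 = 4410 RPM.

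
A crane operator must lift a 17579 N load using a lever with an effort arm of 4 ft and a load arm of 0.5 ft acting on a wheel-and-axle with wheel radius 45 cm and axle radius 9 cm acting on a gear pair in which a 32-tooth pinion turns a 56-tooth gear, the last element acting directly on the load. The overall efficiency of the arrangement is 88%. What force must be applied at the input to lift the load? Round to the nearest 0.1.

Lever MA = effort arm / load arm = 4/0.5 = 8.
Wheel-and-axle MA = R/r = 45/9 = 5.
Gear pair MA = 56/32 = 1.75.
Combined ideal MA = 8 × 5 × 1.75 = 70.
Actual MA = 70 × 0.88 = 61.6.
Effort = load / actual MA = 17579 / 61.6 = 285.37 N.

285.4 N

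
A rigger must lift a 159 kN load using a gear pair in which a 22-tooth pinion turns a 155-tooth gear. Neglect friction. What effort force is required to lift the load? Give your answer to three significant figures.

Gear pair MA = 155/22 = 7.0455.
Effort = load / MA = 159 / 7.0455 = 22.568 kN.

22.6 kN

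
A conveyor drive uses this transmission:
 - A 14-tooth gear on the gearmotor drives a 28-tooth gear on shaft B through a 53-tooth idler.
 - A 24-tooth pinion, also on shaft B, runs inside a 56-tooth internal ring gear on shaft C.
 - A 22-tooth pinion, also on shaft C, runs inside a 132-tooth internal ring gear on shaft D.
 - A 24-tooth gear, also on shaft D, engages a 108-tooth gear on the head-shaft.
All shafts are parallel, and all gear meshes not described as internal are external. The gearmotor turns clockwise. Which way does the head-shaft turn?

anticlockwise

the gearmotor → shaft B: driver → idler → driven is 2 external meshes, 2 reversals → CW.
shaft B → shaft C: internal mesh, same direction → CW.
shaft C → shaft D: internal mesh, same direction → CW.
shaft D → the head-shaft: external mesh, 1 reversal → CCW.
3 reversals in total — an odd number — so the head-shaft turns opposite to the gearmotor.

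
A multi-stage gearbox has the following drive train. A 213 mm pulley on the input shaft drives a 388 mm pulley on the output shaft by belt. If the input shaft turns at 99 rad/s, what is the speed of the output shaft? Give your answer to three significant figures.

Belt: ratio = 388/213 = 1.8216, so the output shaft turns at 99 / 1.8216 = 54.348 rad/s.

54.3 rad/s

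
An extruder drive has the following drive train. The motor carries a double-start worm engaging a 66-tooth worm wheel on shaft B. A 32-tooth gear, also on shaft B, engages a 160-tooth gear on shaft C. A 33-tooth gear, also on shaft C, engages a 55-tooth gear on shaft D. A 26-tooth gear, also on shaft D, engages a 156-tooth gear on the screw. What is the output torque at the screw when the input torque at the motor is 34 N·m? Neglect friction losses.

Worm: ratio = 66/2 = 33; torque at shaft B = 34 × 33 = 1122 N·m.
Gear mesh: ratio = 160/32 = 5; torque at shaft C = 1122 × 5 = 5610 N·m.
Gear mesh: ratio = 55/33 = 1.6667; torque at shaft D = 5610 × 1.6667 = 9350 N·m.
Gear mesh: ratio = 156/26 = 6; torque at the screw = 9350 × 6 = 56100 N·m.

56100 N·m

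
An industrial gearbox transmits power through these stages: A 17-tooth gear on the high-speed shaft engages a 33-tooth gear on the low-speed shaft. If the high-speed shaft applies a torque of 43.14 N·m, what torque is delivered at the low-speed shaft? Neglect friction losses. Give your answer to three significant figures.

83.7 N·m

Gear mesh: ratio = 33/17 = 1.9412; torque at the low-speed shaft = 43.14 × 1.9412 = 83.742 N·m.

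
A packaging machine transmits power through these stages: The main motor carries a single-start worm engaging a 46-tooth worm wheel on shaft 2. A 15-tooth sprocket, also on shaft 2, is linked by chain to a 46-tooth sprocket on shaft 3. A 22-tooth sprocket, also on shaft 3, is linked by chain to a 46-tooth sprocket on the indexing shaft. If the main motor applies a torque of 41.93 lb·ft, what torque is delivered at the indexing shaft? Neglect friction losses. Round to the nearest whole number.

12368 lb·ft

worm 46/1 = 46 → τ = 41.93·46 = 1928.8 lb·ft
chain 46/15 = 3.0667 → τ = 1928.8·3.0667 = 5914.9 lb·ft
chain 46/22 = 2.0909 → τ = 5914.9·2.0909 = 12368 lb·ft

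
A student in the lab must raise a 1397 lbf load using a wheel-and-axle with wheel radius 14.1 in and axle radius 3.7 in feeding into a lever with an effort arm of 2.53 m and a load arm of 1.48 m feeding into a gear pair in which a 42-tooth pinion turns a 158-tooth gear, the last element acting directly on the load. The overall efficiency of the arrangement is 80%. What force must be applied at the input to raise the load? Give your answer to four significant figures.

Wheel-and-axle MA = R/r = 14.1/3.7 = 3.8108.
Lever MA = effort arm / load arm = 2.53/1.48 = 1.7095.
Gear pair MA = 158/42 = 3.7619.
Combined ideal MA = 3.8108 × 1.7095 × 3.7619 = 24.507.
Actual MA = 24.507 × 0.80 = 19.605.
Effort = load / actual MA = 1397 / 19.605 = 71.256 lbf.

71.26 lbf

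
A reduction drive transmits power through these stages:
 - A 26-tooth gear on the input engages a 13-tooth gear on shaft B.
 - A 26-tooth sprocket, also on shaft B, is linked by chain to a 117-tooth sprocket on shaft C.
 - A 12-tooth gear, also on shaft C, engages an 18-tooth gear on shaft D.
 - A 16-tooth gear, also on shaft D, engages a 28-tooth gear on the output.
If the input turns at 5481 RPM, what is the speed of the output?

928 RPM

gear mesh 13/26 = 0.5 → 5481/0.5 = 10962 RPM
chain 117/26 = 4.5 → 10962/4.5 = 2436 RPM
gear mesh 18/12 = 1.5 → 2436/1.5 = 1624 RPM
gear mesh 28/16 = 1.75 → 1624/1.75 = 928 RPM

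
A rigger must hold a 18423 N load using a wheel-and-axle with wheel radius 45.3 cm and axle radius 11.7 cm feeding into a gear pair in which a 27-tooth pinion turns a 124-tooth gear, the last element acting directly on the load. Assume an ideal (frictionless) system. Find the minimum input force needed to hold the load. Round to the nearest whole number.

Wheel-and-axle MA = R/r = 45.3/11.7 = 3.8718.
Gear pair MA = 124/27 = 4.5926.
Combined ideal MA = 3.8718 × 4.5926 = 17.782.
Effort = load / MA = 18423 / 17.782 = 1036.1 N.

1036 N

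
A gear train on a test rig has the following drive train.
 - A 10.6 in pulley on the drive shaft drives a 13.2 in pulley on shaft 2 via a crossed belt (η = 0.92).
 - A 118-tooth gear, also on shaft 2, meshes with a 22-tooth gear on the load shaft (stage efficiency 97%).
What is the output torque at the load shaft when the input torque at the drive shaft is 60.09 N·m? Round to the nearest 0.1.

Belt: ratio = 13.2/10.6 = 1.2453; torque at shaft 2 = 60.09 × 1.2453 × 0.92 = 68.843 N·m.
Gear mesh: ratio = 22/118 = 0.18644; torque at the load shaft = 68.843 × 0.18644 × 0.97 = 12.45 N·m.

12.5 N·m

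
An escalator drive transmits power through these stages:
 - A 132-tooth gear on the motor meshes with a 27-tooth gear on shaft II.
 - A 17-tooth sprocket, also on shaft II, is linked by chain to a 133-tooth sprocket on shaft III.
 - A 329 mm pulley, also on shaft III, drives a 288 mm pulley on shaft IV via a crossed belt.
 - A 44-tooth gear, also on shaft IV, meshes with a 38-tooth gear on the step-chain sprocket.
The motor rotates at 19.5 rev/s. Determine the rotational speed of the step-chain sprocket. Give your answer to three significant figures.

gear mesh 27/132 = 0.20455 → 19.5/0.20455 = 95.333 rev/s
chain 133/17 = 7.8235 → 95.333/7.8235 = 12.185 rev/s
belt 288/329 = 0.87538 → 12.185/0.87538 = 13.92 rev/s
gear mesh 38/44 = 0.86364 → 13.92/0.86364 = 16.118 rev/s

16.1 rev/s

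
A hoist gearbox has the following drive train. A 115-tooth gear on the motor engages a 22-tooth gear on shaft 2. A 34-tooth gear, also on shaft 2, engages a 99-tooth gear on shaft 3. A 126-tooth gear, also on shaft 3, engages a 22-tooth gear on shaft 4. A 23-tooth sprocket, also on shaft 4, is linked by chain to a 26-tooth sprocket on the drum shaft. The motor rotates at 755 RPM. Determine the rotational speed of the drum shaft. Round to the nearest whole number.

the motor → shaft 2 (gear mesh, 22/115): 755 ÷ 0.1913 = 3946.6 RPM
shaft 2 → shaft 3 (gear mesh, 99/34): 3946.6 ÷ 2.9118 = 1355.4 RPM
shaft 3 → shaft 4 (gear mesh, 22/126): 1355.4 ÷ 0.1746 = 7762.7 RPM
shaft 4 → the drum shaft (chain, 26/23): 7762.7 ÷ 1.1304 = 6867 RPM

6867 RPM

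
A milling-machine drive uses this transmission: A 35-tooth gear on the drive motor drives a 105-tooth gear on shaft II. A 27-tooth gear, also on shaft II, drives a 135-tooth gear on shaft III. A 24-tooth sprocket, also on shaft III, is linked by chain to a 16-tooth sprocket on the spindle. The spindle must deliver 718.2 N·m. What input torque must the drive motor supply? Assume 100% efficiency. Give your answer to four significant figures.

71.82 N·m

Overall ratio R = 3 × 5 × 0.66667 = 10.
Input torque = output torque / R = 718.2 / 10 = 71.82 N·m.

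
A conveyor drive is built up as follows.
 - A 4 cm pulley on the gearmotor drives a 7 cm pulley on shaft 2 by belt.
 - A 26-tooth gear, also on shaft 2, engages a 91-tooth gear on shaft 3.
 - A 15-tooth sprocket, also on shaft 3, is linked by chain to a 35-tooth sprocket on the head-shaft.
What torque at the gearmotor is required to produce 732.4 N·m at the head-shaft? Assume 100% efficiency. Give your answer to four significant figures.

Overall ratio R = 1.75 × 3.5 × 2.3333 = 14.292.
Input torque = output torque / R = 732.4 / 14.292 = 51.247 N·m.

51.25 N·m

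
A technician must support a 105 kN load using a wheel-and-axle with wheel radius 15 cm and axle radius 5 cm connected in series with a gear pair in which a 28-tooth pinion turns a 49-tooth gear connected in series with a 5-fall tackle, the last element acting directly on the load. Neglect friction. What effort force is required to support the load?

Wheel-and-axle MA = R/r = 15/5 = 3.
Gear pair MA = 49/28 = 1.75.
Block-and-tackle MA = number of supporting rope parts = 5.
Combined ideal MA = 3 × 1.75 × 5 = 26.25.
Effort = load / MA = 105 / 26.25 = 4 kN.

4 kN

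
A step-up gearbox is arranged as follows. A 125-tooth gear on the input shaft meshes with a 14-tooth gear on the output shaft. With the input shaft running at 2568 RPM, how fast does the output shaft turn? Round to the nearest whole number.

Gear mesh: ratio = 14/125 = 0.112, so the output shaft turns at 2568 / 0.112 = 22929 RPM.

22929 RPM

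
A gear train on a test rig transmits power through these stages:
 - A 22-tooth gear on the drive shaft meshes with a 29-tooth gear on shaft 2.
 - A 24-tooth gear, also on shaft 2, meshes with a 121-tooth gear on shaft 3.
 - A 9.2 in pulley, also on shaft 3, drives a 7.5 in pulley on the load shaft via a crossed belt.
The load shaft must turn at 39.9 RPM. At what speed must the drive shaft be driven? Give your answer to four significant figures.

216.2 RPM

Overall ratio R = 1.3182 × 5.0417 × 0.81522 = 5.4178.
Required input speed = output speed × R = 39.9 × 5.4178 = 216.17 RPM.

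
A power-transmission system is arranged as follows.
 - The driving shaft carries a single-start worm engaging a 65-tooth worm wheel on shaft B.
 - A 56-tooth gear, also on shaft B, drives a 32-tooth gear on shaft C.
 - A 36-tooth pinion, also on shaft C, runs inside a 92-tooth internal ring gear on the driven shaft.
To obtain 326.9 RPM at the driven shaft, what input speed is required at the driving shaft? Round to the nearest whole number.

Overall ratio R = 65 × 0.57143 × 2.5556 = 94.921.
Required input speed = output speed × R = 326.9 × 94.921 = 31030 RPM.

31030 RPM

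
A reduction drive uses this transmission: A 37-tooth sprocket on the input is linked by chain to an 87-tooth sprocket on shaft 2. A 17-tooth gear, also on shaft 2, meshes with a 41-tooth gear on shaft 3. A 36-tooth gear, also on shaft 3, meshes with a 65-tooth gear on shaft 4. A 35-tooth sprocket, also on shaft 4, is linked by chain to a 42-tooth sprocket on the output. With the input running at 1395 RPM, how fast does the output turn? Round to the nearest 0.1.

Chain: ratio = 87/37 = 2.3514, so shaft 2 turns at 1395 / 2.3514 = 593.28 RPM.
Gear mesh: ratio = 41/17 = 2.4118, so shaft 3 turns at 593.28 / 2.4118 = 245.99 RPM.
Gear mesh: ratio = 65/36 = 1.8056, so shaft 4 turns at 245.99 / 1.8056 = 136.24 RPM.
Chain: ratio = 42/35 = 1.2, so the output turns at 136.24 / 1.2 = 113.53 RPM.

113.5 RPM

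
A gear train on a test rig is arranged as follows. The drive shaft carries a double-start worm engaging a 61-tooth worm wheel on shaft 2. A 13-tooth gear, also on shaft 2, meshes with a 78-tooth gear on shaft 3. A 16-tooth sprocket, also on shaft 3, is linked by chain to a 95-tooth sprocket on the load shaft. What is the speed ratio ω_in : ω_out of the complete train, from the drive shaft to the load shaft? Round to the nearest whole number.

1087

Each stage contributes driven/driver: worm 61/2 = 30.5, gear mesh 78/13 = 6, chain 95/16 = 5.9375.
Overall: 30.5 × 6 × 5.9375 = 1086.6.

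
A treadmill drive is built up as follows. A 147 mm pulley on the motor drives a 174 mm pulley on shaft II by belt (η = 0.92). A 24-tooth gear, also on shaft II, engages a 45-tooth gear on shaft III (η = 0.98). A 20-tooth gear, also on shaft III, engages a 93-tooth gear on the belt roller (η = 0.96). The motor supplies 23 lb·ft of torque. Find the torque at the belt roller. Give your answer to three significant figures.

After the belt (174/147): 23 × 1.1837 × 0.92 = 25.047 lb·ft
After the gear mesh (45/24): 25.047 × 1.875 × 0.98 = 46.023 lb·ft
After the gear mesh (93/20): 46.023 × 4.65 × 0.96 = 205.45 lb·ft

205 lb·ft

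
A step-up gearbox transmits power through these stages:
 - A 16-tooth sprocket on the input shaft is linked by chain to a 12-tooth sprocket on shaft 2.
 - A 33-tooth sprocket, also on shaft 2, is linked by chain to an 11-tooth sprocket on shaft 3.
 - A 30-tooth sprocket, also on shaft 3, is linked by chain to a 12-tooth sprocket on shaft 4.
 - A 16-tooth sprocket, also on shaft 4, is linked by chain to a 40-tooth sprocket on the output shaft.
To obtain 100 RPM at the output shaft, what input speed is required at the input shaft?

25 RPM

Overall ratio R = 0.75 × 0.33333 × 0.4 × 2.5 = 0.25.
Required input speed = output speed × R = 100 × 0.25 = 25 RPM.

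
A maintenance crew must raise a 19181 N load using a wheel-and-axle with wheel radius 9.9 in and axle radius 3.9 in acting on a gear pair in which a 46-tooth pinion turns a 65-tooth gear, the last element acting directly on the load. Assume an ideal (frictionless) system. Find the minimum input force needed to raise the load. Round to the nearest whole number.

5347 N

Wheel-and-axle MA = R/r = 9.9/3.9 = 2.5385.
Gear pair MA = 65/46 = 1.413.
Combined ideal MA = 2.5385 × 1.413 = 3.587.
Effort = load / MA = 19181 / 3.587 = 5347.4 N.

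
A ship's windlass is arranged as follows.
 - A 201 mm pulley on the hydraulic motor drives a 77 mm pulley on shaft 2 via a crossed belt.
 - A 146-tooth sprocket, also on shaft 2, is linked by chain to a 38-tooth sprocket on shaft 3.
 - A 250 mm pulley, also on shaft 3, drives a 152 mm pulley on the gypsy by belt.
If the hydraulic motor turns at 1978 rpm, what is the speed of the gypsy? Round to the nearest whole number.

belt 77/201 = 0.38308 → 1978/0.38308 = 5163.4 rpm
chain 38/146 = 0.26027 → 5163.4/0.26027 = 19838 rpm
belt 152/250 = 0.608 → 19838/0.608 = 32629 rpm

32629 rpm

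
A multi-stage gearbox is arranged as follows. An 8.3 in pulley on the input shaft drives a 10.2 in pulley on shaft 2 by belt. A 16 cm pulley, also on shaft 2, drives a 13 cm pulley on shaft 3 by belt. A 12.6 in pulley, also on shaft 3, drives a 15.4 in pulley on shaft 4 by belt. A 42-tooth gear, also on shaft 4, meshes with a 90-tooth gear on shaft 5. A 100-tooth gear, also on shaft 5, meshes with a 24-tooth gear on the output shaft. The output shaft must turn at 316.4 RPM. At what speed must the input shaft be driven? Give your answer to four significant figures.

Overall ratio R = 1.2289 × 0.8125 × 1.2222 × 2.1429 × 0.24 = 0.62762.
Required input speed = output speed × R = 316.4 × 0.62762 = 198.58 RPM.

198.6 RPM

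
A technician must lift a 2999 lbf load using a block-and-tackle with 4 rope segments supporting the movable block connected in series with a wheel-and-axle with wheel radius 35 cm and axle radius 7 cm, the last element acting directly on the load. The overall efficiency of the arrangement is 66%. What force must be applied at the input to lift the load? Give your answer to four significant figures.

227.2 lbf

Block-and-tackle MA = number of supporting rope parts = 4.
Wheel-and-axle MA = R/r = 35/7 = 5.
Combined ideal MA = 4 × 5 = 20.
Actual MA = 20 × 0.66 = 13.2.
Effort = load / actual MA = 2999 / 13.2 = 227.2 lbf.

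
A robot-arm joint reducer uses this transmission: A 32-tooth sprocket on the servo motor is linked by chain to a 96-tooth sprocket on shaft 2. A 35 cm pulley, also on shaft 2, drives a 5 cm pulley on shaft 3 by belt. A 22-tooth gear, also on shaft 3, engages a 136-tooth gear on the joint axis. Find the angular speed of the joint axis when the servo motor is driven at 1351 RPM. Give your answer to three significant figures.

510 RPM

chain 96/32 = 3 → 1351/3 = 450.33 RPM
belt 5/35 = 0.14286 → 450.33/0.14286 = 3152.3 RPM
gear mesh 136/22 = 6.1818 → 3152.3/6.1818 = 509.94 RPM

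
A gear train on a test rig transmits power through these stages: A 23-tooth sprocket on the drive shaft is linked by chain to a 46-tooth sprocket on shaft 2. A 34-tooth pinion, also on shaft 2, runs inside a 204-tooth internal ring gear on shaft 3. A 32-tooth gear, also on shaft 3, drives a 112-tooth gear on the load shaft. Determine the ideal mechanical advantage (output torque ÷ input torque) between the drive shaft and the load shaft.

Each stage contributes driven/driver: chain 46/23 = 2, internal gear 204/34 = 6, gear mesh 112/32 = 3.5.
Overall: 2 × 6 × 3.5 = 42.

42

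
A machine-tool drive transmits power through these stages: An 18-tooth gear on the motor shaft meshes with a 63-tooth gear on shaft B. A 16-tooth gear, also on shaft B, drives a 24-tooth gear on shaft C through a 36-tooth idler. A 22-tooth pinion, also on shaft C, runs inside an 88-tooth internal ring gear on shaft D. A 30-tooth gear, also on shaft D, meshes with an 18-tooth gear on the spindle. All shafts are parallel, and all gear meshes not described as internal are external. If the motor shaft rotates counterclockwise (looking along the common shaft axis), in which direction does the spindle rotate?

counterclockwise

the motor shaft → shaft B: external mesh, 1 reversal → CW.
shaft B → shaft C: driver → idler → driven is 2 external meshes, 2 reversals → CW.
shaft C → shaft D: internal mesh, same direction → CW.
shaft D → the spindle: external mesh, 1 reversal → CCW.
4 reversals in total — an even number — so the spindle turns the same way as the motor shaft.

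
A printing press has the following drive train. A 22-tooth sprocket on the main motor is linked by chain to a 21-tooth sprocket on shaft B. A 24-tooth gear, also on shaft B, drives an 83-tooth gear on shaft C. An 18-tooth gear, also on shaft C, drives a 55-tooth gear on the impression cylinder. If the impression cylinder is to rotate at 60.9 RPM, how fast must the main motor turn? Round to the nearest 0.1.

614.3 RPM

Overall ratio R = 0.95455 × 3.4583 × 3.0556 = 10.087.
Required input speed = output speed × R = 60.9 × 10.087 = 614.29 RPM.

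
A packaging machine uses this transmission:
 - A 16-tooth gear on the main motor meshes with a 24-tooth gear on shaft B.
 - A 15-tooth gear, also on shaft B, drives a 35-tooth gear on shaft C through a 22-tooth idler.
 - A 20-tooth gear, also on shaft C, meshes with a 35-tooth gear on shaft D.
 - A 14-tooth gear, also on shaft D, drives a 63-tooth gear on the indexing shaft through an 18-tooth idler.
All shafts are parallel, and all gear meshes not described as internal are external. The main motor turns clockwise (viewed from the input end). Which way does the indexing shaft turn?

clockwise

the main motor → shaft B: external mesh, 1 reversal → CCW.
shaft B → shaft C: driver → idler → driven is 2 external meshes, 2 reversals → CCW.
shaft C → shaft D: external mesh, 1 reversal → CW.
shaft D → the indexing shaft: driver → idler → driven is 2 external meshes, 2 reversals → CW.
6 reversals in total — an even number — so the indexing shaft turns the same way as the main motor.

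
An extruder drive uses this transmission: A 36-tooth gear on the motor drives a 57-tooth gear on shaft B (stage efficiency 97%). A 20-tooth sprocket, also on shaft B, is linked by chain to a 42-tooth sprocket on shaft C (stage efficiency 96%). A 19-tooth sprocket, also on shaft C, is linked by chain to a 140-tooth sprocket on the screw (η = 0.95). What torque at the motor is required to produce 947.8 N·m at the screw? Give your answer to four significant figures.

Overall ratio R = 1.5833 × 2.1 × 7.3684 = 24.5; overall efficiency η = 0.97 × 0.96 × 0.95 = 0.8846.
Input torque = output torque / (R × η) = 947.8 / (24.5 × 0.8846) = 43.73 N·m.

43.73 N·m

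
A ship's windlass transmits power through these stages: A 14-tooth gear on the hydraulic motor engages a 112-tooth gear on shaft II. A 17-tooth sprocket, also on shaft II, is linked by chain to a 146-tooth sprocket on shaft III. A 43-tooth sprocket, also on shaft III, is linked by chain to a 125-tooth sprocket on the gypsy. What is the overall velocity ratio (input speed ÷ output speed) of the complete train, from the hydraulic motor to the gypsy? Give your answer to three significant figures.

200

Each stage contributes driven/driver: gear mesh 112/14 = 8, chain 146/17 = 8.5882, chain 125/43 = 2.907.
Overall: 8 × 8.5882 × 2.907 = 199.73.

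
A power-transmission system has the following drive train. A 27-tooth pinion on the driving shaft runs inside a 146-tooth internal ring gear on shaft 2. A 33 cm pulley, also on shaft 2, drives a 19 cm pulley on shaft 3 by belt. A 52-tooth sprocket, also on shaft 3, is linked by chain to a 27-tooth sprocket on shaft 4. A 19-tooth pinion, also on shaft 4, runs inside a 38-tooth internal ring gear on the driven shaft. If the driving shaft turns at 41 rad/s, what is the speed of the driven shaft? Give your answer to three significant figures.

12.7 rad/s

the driving shaft → shaft 2 (internal gear, 146/27): 41 ÷ 5.4074 = 7.5822 rad/s
shaft 2 → shaft 3 (belt, 19/33): 7.5822 ÷ 0.57576 = 13.169 rad/s
shaft 3 → shaft 4 (chain, 27/52): 13.169 ÷ 0.51923 = 25.363 rad/s
shaft 4 → the driven shaft (internal gear, 38/19): 25.363 ÷ 2 = 12.681 rad/s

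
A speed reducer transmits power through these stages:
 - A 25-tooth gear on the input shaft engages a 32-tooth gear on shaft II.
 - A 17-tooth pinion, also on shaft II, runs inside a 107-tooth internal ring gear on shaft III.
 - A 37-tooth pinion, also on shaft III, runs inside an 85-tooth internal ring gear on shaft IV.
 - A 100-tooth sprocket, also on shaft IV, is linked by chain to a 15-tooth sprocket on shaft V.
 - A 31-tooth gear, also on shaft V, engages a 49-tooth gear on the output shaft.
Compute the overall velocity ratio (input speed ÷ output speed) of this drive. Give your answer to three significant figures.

Each stage contributes driven/driver: gear mesh 32/25 = 1.28, internal gear 107/17 = 6.2941, internal gear 85/37 = 2.2973, chain 15/100 = 0.15, gear mesh 49/31 = 1.5806.
Overall: 1.28 × 6.2941 × 2.2973 × 0.15 × 1.5806 = 4.3882.

4.39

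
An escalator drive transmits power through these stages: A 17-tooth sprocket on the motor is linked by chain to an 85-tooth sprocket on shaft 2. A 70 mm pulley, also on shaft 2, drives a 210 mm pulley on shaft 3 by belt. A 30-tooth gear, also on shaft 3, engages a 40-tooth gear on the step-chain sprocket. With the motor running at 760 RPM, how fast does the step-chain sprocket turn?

the motor → shaft 2 (chain, 85/17): 760 ÷ 5 = 152 RPM
shaft 2 → shaft 3 (belt, 210/70): 152 ÷ 3 = 50.667 RPM
shaft 3 → the step-chain sprocket (gear mesh, 40/30): 50.667 ÷ 1.3333 = 38 RPM

38 RPM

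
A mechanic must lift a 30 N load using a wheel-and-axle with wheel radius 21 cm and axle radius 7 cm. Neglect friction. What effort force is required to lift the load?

10 N

Wheel-and-axle MA = R/r = 21/7 = 3.
Effort = load / MA = 30 / 3 = 10 N.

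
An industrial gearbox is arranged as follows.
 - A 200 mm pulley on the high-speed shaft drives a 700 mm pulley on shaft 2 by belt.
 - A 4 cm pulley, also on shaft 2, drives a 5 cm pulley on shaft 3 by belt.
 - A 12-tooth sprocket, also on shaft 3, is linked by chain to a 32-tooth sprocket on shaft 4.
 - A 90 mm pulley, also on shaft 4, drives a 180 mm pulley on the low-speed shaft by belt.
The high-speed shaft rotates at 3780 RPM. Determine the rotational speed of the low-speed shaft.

Belt: ratio = 700/200 = 3.5, so shaft 2 turns at 3780 / 3.5 = 1080 RPM.
Belt: ratio = 5/4 = 1.25, so shaft 3 turns at 1080 / 1.25 = 864 RPM.
Chain: ratio = 32/12 = 2.6667, so shaft 4 turns at 864 / 2.6667 = 324 RPM.
Belt: ratio = 180/90 = 2, so the low-speed shaft turns at 324 / 2 = 162 RPM.

162 RPM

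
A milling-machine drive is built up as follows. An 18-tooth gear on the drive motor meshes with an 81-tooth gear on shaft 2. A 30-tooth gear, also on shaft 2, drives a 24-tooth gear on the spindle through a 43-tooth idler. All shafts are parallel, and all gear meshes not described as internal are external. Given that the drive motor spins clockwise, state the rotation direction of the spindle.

the drive motor → shaft 2: external mesh, 1 reversal → CCW.
shaft 2 → the spindle: driver → idler → driven is 2 external meshes, 2 reversals → CCW.
3 reversals in total — an odd number — so the spindle turns opposite to the drive motor.

counterclockwise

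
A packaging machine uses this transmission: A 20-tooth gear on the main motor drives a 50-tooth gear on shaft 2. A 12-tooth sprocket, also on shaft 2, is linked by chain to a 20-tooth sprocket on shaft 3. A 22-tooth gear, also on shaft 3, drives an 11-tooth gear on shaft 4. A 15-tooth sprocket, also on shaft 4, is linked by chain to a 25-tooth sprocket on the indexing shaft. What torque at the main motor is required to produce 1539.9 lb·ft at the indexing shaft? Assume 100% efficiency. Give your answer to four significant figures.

443.5 lb·ft

Overall ratio R = 2.5 × 1.6667 × 0.5 × 1.6667 = 3.4722.
Input torque = output torque / R = 1539.9 / 3.4722 = 443.49 lb·ft.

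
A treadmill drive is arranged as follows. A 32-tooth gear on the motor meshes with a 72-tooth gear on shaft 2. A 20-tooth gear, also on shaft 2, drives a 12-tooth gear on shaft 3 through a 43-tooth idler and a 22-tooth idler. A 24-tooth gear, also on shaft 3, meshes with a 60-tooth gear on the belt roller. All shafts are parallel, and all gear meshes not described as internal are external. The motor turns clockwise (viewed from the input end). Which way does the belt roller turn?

anticlockwise

the motor → shaft 2: external mesh, 1 reversal → CCW.
shaft 2 → shaft 3: driver → idler → idler → driven is 3 external meshes, 3 reversals → CW.
shaft 3 → the belt roller: external mesh, 1 reversal → CCW.
5 reversals in total — an odd number — so the belt roller turns opposite to the motor.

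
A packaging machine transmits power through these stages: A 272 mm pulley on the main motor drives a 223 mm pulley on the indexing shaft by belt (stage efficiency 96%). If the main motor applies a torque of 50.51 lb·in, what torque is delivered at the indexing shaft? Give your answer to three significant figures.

After the belt (223/272): 50.51 × 0.81985 × 0.96 = 39.754 lb·in

39.8 lb·in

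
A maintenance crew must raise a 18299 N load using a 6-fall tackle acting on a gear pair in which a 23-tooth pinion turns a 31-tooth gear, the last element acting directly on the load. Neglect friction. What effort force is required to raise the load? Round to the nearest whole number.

2263 N

Block-and-tackle MA = number of supporting rope parts = 6.
Gear pair MA = 31/23 = 1.3478.
Combined ideal MA = 6 × 1.3478 = 8.087.
Effort = load / MA = 18299 / 8.087 = 2262.8 N.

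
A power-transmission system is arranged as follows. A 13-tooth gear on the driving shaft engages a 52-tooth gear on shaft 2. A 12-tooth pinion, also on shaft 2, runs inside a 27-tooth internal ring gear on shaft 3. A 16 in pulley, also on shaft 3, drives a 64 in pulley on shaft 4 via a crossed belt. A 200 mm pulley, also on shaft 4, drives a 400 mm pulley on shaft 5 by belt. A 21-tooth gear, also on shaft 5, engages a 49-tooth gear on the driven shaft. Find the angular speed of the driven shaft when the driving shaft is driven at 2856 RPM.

17 RPM

Gear mesh: ratio = 52/13 = 4, so shaft 2 turns at 2856 / 4 = 714 RPM.
Internal gear: ratio = 27/12 = 2.25, so shaft 3 turns at 714 / 2.25 = 317.33 RPM.
Belt: ratio = 64/16 = 4, so shaft 4 turns at 317.33 / 4 = 79.333 RPM.
Belt: ratio = 400/200 = 2, so shaft 5 turns at 79.333 / 2 = 39.667 RPM.
Gear mesh: ratio = 49/21 = 2.3333, so the driven shaft turns at 39.667 / 2.3333 = 17 RPM.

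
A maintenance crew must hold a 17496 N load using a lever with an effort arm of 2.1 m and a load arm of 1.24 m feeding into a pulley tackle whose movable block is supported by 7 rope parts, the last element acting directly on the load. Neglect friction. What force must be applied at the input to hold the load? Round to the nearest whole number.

1476 N

Lever MA = effort arm / load arm = 2.1/1.24 = 1.6935.
Block-and-tackle MA = number of supporting rope parts = 7.
Combined ideal MA = 1.6935 × 7 = 11.855.
Effort = load / MA = 17496 / 11.855 = 1475.9 N.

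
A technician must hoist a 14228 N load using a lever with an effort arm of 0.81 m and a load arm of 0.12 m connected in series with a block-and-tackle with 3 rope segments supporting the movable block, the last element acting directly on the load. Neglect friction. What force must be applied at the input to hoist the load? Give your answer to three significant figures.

703 N

Lever MA = effort arm / load arm = 0.81/0.12 = 6.75.
Block-and-tackle MA = number of supporting rope parts = 3.
Combined ideal MA = 6.75 × 3 = 20.25.
Effort = load / MA = 14228 / 20.25 = 702.62 N.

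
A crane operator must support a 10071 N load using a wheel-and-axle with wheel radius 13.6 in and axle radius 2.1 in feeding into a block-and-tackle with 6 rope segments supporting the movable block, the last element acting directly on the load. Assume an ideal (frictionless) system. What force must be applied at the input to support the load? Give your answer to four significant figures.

Wheel-and-axle MA = R/r = 13.6/2.1 = 6.4762.
Block-and-tackle MA = number of supporting rope parts = 6.
Combined ideal MA = 6.4762 × 6 = 38.857.
Effort = load / MA = 10071 / 38.857 = 259.18 N.

259.2 N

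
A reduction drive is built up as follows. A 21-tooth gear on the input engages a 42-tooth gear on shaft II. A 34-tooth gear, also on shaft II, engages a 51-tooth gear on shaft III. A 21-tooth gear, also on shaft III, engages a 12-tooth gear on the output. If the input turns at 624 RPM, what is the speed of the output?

364 RPM

gear mesh 42/21 = 2 → 624/2 = 312 RPM
gear mesh 51/34 = 1.5 → 312/1.5 = 208 RPM
gear mesh 12/21 = 0.57143 → 208/0.57143 = 364 RPM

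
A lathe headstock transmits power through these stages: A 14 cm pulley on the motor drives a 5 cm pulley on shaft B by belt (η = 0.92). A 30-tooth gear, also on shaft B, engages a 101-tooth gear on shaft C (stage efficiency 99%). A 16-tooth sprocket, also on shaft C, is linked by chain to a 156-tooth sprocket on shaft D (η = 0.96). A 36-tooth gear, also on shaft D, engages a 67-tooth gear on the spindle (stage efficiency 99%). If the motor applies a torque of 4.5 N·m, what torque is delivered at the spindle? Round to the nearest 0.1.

85.0 N·m

After the belt (5/14): 4.5 × 0.35714 × 0.92 = 1.4786 N·m
After the gear mesh (101/30): 1.4786 × 3.3667 × 0.99 = 4.9281 N·m
After the chain (156/16): 4.9281 × 9.75 × 0.96 = 46.127 N·m
After the gear mesh (67/36): 46.127 × 1.8611 × 0.99 = 84.989 N·m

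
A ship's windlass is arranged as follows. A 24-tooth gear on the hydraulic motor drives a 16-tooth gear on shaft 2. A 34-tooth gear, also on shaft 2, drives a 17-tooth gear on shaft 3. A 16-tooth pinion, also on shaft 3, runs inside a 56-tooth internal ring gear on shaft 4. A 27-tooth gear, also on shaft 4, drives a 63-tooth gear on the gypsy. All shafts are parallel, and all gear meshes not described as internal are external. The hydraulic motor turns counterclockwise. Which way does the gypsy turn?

the hydraulic motor → shaft 2: external mesh, 1 reversal → CW.
shaft 2 → shaft 3: external mesh, 1 reversal → CCW.
shaft 3 → shaft 4: internal mesh, same direction → CCW.
shaft 4 → the gypsy: external mesh, 1 reversal → CW.
3 reversals in total — an odd number — so the gypsy turns opposite to the hydraulic motor.

clockwise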